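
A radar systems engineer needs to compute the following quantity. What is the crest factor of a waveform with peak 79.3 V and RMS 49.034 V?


Crest factor is the ratio of peak to RMS:
CF = V_peak / V_rms
   = 79.3 / 49.034
   = 1.6172

1.6172


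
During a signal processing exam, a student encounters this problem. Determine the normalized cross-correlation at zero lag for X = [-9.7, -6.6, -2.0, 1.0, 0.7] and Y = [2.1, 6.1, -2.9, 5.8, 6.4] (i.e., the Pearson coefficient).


Pearson correlation coefficient (population):
r = cov(X,Y) / (std(X) * std(Y))
Mean X = -3.32, Mean Y = 3.5
Cov(X,Y) = 2.71
Std(X) = 4.195903, Std(Y) = 3.560337
r = 0.1814

0.1814


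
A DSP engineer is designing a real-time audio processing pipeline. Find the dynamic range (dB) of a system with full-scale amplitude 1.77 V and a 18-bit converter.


Dynamic range from full-scale to LSB:
V_min = V_max / 2^bits = 1.77 / 2^18
DR = 20 * log10(V_max / V_min)
   = 20 * log10(2^18)
   = 20 * 18 * log10(2)
   = 108.37 dB

108.37 dB


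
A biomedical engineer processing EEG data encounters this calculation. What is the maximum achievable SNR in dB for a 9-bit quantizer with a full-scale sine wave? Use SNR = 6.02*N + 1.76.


Theoretical SNR for a full-scale sinusoid:
SNR = 6.02 * N + 1.76
    = 6.02 * 9 + 1.76
    = 54.18 + 1.76
    = 55.94 dB

55.94 dB


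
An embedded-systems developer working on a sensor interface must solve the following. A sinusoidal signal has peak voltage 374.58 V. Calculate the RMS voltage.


RMS voltage for a sinusoidal waveform:
V_rms = V_peak / sqrt(2)
      = 374.58 / 1.414214
      = 264.868 V

264.868 V


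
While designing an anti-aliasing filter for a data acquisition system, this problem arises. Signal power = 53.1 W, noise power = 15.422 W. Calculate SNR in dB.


SNR in decibels:
SNR = 10 * log10(Ps / Pn)
    = 10 * log10(53.1 / 15.422)
    = 10 * log10(3.4431)
    = 10 * 0.537
    = 5.37 dB

5.37 dB


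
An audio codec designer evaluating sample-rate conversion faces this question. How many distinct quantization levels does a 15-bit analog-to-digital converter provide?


Number of quantization levels = 2^N
= 2^15
= 32768

32768


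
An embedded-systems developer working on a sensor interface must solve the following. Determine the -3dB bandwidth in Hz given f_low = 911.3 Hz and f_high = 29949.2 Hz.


Bandwidth is the difference of -3dB frequencies:
BW = f_high - f_low
   = 29949.2 - 911.3
   = 29037.9 Hz

29037.9 Hz


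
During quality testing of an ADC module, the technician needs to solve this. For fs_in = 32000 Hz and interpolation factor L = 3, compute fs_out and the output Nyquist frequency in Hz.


Step 1 — output sample rate after interpolation by L:
fs_out = L * fs_in = 3 * 32000 = 96000 Hz

Step 2 — Nyquist frequency of the output stream:
f_Nyq = fs_out / 2 = 96000 / 2 = 48000.0 Hz

fs_out = 96000 Hz; f_Nyquist = 48000.0 Hz


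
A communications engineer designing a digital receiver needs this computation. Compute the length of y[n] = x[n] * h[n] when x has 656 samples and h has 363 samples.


Linear convolution output length:
L = N + M - 1
  = 656 + 363 - 1
  = 1018 samples

1018


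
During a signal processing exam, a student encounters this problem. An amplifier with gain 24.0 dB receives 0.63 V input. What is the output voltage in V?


Output voltage from dB gain:
V_out = V_in * 10^(gain_dB / 20)
      = 0.63 * 10^(24.0 / 20)
      = 0.63 * 15.848932
      = 9.9848 V

9.9848 V


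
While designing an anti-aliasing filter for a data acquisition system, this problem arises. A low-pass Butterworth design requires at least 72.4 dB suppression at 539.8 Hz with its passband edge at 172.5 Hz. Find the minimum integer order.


Butterworth filter order formula:
n = log10(10^(A/10) - 1) / (2 * log10(f_stop/f_pass))
10^(72.4/10) - 1 = 17378007.2875
f_stop/f_pass = 539.8 / 172.5 = 3.1293
n = 7.3066 -> ceil = 8

8


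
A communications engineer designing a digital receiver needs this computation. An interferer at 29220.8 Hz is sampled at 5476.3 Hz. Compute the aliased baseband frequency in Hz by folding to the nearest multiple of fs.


Compute the nearest integer multiple of fs to the signal:
n = round(29220.8 / 5476.3) = 5
f_alias = |29220.8 - 5 * 5476.3|
        = |29220.8 - 27381.5|
        = 1839.3 Hz

1839.3


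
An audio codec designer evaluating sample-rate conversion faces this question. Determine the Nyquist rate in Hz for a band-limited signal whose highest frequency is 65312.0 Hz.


The Nyquist rate is twice the maximum frequency component.
fs_min = 2 * fmax
      = 2 * 65312.0
      = 130624.0 Hz

130624.0


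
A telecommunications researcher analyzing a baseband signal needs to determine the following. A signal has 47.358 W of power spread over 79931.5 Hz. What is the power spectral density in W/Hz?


Power spectral density:
PSD = P / BW
    = 47.358 / 79931.5
    = 0.00059248 W/Hz

0.00059248 W/Hz


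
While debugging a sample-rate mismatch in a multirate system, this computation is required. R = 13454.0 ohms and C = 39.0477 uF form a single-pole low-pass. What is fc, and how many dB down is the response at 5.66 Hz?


Step 1 — cutoff frequency:
fc = 1 / (2*pi*R*C)
C = 39.0477 uF = 3.90477e-05 F
fc = 1 / (2*pi*13454.0*3.90477e-05)
   = 0.302952 Hz

Step 2 — magnitude at f = 5.66 Hz:
|H(f)| = 1 / sqrt(1 + (f/fc)^2)
f/fc = 5.66 / 0.302952 = 18.682828
|H| = 1 / sqrt(1 + 349.048062) = 0.0534486
|H|_dB = 20*log10(0.0534486) = -25.44 dB

fc = 0.302952 Hz; |H(5.66 Hz)| = -25.44 dB


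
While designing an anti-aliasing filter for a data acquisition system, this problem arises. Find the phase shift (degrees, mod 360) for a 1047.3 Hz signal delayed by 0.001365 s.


Phase shift from frequency and time delay:
phi = 360 * f * t_delay
    = 360 * 1047.3 * 0.001365
    = 514.64 degrees
    mod 360 = 154.64 degrees

154.64 degrees


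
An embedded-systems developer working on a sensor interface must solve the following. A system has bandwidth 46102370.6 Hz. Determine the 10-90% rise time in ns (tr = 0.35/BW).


Rise time from bandwidth relationship:
tr = 0.35 / BW
   = 0.35 / 46102370.6
   = 7.591800496e-09 s
   = 7.5918 ns

7.5918 ns


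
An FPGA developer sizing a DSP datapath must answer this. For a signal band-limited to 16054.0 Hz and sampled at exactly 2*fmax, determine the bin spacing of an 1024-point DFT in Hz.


Step 1 — Nyquist sampling rate:
fs = 2 * fmax = 2 * 16054.0 = 32108.0 Hz

Step 2 — DFT bin spacing:
df = fs / N = 32108.0 / 1024 = 31.3555 Hz

31.3555 Hz


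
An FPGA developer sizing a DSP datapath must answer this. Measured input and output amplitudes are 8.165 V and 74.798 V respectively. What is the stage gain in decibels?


Voltage gain in dB:
G = 20 * log10(Vout / Vin)
  = 20 * log10(74.798 / 8.165)
  = 20 * log10(9.160808)
  = 20 * 0.961934
  = 19.24 dB

19.24 dB


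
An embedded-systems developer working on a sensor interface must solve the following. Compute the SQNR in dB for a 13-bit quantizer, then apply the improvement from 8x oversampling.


Step 1 — baseline SQNR at Nyquist:
SQNR_base = 6.02*N + 1.76
          = 6.02*13 + 1.76
          = 80.02 dB

Step 2 — oversampling processing gain:
G = 10*log10(OSR) = 10*log10(8) = 9.03 dB

Step 3 — total:
SQNR_total = 80.02 + 9.03 = 89.05 dB

Base SQNR = 80.02 dB; oversampled SQNR = 89.05 dB


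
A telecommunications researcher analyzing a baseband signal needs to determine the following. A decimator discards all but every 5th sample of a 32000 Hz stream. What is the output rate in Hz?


Decimation reduces the sample rate:
fs_out = fs_in / M
       = 32000 / 5
       = 6400.0 Hz

6400.0 Hz


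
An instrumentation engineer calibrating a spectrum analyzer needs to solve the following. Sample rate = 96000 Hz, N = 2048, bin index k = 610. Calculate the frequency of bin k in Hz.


Frequency of DFT bin k:
f_k = k * fs / N
    = 610 * 96000 / 2048
    = 58560000 / 2048
    = 28593.75 Hz

28593.75 Hz


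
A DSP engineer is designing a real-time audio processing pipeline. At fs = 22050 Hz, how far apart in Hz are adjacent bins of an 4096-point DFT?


DFT frequency resolution:
df = fs / N
   = 22050 / 4096
   = 5.3833 Hz

5.3833 Hz


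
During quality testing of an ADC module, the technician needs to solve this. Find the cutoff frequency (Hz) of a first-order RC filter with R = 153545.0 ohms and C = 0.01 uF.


Cutoff frequency of a first-order RC filter:
fc = 1 / (2 * pi * R * C)
C = 0.01 uF = 1e-08 F
fc = 1 / (2 * pi * 153545.0 * 1e-08)
   = 1 / 0.0096475168799089
   = 103.653615 Hz

103.653615 Hz


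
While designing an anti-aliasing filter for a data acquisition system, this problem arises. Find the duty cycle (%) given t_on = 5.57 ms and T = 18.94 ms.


Duty cycle as a percentage:
DC = (t_on / T) * 100
   = (5.57 / 18.94) * 100
   = 0.294087 * 100
   = 29.41 %

29.41 %


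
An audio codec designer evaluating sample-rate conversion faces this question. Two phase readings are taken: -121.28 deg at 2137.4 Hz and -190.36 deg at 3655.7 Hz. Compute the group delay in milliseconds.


Group delay from phase difference:
tau = -d(phi)/d(omega)
d(phi) = -69.08 deg = -1.205673 rad
d(omega) = 2*pi*(3655.7 - 2137.4) = 9539.7603 rad/s
tau = -(-1.205673) / 9539.7603
    = 0.1264 ms

0.1264 ms


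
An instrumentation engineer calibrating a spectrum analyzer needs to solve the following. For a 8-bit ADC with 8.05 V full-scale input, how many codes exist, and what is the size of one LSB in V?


Step 1 — number of quantization levels:
L = 2^N = 2^8 = 256

Step 2 — LSB step size:
delta = Vfs / L
      = 8.05 / 256
      = 0.03144531 V

Levels = 256; step size = 0.03144531 V


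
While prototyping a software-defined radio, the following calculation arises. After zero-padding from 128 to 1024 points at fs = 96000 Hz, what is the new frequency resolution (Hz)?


Frequency resolution after zero-padding:
N_padded = 128 * 8 = 1024
df = fs / N_padded
   = 96000 / 1024
   = 93.75 Hz

93.75 Hz


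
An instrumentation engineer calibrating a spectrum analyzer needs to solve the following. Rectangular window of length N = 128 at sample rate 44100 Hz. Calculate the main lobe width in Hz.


Main lobe width for a rectangular window:
Width = 2 * fs / N
      = 2 * 44100 / 128
      = 88200 / 128
      = 689.062 Hz

689.062 Hz


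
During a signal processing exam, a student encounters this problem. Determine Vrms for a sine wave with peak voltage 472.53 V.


RMS voltage for a sinusoidal waveform:
V_rms = V_peak / sqrt(2)
      = 472.53 / 1.414214
      = 334.129 V

334.129 V


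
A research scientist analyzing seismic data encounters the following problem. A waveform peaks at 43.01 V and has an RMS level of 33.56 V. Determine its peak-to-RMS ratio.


Crest factor is the ratio of peak to RMS:
CF = V_peak / V_rms
   = 43.01 / 33.56
   = 1.2816

1.2816


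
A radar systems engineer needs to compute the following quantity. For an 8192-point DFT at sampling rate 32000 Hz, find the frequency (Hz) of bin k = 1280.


Frequency of DFT bin k:
f_k = k * fs / N
    = 1280 * 32000 / 8192
    = 40960000 / 8192
    = 5000.0 Hz

5000.0 Hz


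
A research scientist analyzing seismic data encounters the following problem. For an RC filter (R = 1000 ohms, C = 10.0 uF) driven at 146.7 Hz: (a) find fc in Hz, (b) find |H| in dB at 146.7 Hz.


Step 1 — cutoff frequency:
fc = 1 / (2*pi*R*C)
C = 10.0 uF = 1e-05 F
fc = 1 / (2*pi*1000*1e-05)
   = 15.9155 Hz

Step 2 — magnitude at f = 146.7 Hz:
|H(f)| = 1 / sqrt(1 + (f/fc)^2)
f/fc = 146.7 / 15.9155 = 9.21743
|H| = 1 / sqrt(1 + 84.961016) = 0.1078572
|H|_dB = 20*log10(0.1078572) = -19.34 dB

fc = 15.9155 Hz; |H(146.7 Hz)| = -19.34 dB


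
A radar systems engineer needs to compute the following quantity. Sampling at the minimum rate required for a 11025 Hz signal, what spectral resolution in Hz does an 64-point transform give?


Step 1 — Nyquist sampling rate:
fs = 2 * fmax = 2 * 11025 = 22050 Hz

Step 2 — DFT bin spacing:
df = fs / N = 22050 / 64 = 344.5312 Hz

344.5312 Hz


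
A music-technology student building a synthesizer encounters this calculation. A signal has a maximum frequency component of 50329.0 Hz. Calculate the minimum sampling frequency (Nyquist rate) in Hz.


The Nyquist rate is twice the maximum frequency component.
fs_min = 2 * fmax
      = 2 * 50329.0
      = 100658.0 Hz

100658.0


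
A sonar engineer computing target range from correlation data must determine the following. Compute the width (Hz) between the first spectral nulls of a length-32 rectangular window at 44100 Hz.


Main lobe width for a rectangular window:
Width = 2 * fs / N
      = 2 * 44100 / 32
      = 88200 / 32
      = 2756.25 Hz

2756.25 Hz


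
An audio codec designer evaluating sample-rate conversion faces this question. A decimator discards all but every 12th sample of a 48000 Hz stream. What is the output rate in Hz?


Decimation reduces the sample rate:
fs_out = fs_in / M
       = 48000 / 12
       = 4000.0 Hz

4000.0 Hz


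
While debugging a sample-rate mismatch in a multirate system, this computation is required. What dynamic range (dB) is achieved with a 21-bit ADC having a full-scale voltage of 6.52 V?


Dynamic range from full-scale to LSB:
V_min = V_max / 2^bits = 6.52 / 2^21
DR = 20 * log10(V_max / V_min)
   = 20 * log10(2^21)
   = 20 * 21 * log10(2)
   = 126.43 dB

126.43 dB


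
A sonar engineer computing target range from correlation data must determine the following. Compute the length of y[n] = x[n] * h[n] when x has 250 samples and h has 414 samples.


Linear convolution output length:
L = N + M - 1
  = 250 + 414 - 1
  = 663 samples

663


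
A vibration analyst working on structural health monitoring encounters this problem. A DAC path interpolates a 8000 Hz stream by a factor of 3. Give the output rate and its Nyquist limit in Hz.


Step 1 — output sample rate after interpolation by L:
fs_out = L * fs_in = 3 * 8000 = 24000 Hz

Step 2 — Nyquist frequency of the output stream:
f_Nyq = fs_out / 2 = 24000 / 2 = 12000.0 Hz

fs_out = 24000 Hz; f_Nyquist = 12000.0 Hz


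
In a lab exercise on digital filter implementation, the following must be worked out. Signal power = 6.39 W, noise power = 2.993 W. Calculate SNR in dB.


SNR in decibels:
SNR = 10 * log10(Ps / Pn)
    = 10 * log10(6.39 / 2.993)
    = 10 * log10(2.135)
    = 10 * 0.3294
    = 3.29 dB

3.29 dB


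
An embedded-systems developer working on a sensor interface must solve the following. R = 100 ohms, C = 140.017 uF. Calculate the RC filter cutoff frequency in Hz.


Cutoff frequency of a first-order RC filter:
fc = 1 / (2 * pi * R * C)
C = 140.017 uF = 0.000140017 F
fc = 1 / (2 * pi * 100 * 0.000140017)
   = 1 / 0.087975275715536
   = 11.36683 Hz

11.36683 Hz


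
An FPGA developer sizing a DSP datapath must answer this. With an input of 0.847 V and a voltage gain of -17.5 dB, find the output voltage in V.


Output voltage from dB gain:
V_out = V_in * 10^(gain_dB / 20)
      = 0.847 * 10^(-17.5 / 20)
      = 0.847 * 0.133352
      = 0.1129 V

0.1129 V


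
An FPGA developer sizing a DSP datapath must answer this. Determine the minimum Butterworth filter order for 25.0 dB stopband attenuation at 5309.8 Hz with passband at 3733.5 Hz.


Butterworth filter order formula:
n = log10(10^(A/10) - 1) / (2 * log10(f_stop/f_pass))
10^(25.0/10) - 1 = 315.2278
f_stop/f_pass = 5309.8 / 3733.5 = 1.4222
n = 8.1675 -> ceil = 9

9


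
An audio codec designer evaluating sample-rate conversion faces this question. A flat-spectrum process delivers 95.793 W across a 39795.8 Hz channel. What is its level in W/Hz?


Power spectral density:
PSD = P / BW
    = 95.793 / 39795.8
    = 0.00240711 W/Hz

0.00240711 W/Hz


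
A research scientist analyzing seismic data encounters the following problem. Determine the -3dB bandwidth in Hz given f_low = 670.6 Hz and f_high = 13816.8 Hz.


Bandwidth is the difference of -3dB frequencies:
BW = f_high - f_low
   = 13816.8 - 670.6
   = 13146.2 Hz

13146.2 Hz


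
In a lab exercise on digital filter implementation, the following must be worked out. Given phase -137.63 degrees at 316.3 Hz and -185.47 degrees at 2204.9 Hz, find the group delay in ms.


Group delay from phase difference:
tau = -d(phi)/d(omega)
d(phi) = -47.84 deg = -0.834966 rad
d(omega) = 2*pi*(2204.9 - 316.3) = 11866.4238 rad/s
tau = -(-0.834966) / 11866.4238
    = 0.0704 ms

0.0704 ms


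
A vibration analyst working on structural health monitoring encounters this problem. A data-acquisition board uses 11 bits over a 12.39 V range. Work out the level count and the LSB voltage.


Step 1 — number of quantization levels:
L = 2^N = 2^11 = 2048

Step 2 — LSB step size:
delta = Vfs / L
      = 12.39 / 2048
      = 0.0060498 V

Levels = 2048; step size = 0.0060498 V


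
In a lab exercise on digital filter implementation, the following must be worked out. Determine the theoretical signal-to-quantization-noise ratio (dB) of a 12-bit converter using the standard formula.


Theoretical SNR for a full-scale sinusoid:
SNR = 6.02 * N + 1.76
    = 6.02 * 12 + 1.76
    = 72.24 + 1.76
    = 74.0 dB

74.0 dB


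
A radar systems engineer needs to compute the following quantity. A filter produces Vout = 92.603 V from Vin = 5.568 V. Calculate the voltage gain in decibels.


Voltage gain in dB:
G = 20 * log10(Vout / Vin)
  = 20 * log10(92.603 / 5.568)
  = 20 * log10(16.631286)
  = 20 * 1.220926
  = 24.42 dB

24.42 dB


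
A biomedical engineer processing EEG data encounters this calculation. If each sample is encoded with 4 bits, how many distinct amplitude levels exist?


Number of quantization levels = 2^N
= 2^4
= 16

16


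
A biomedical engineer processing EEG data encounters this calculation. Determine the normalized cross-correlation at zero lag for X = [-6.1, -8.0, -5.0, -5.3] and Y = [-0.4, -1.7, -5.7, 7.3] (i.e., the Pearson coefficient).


Pearson correlation coefficient (population):
r = cov(X,Y) / (std(X) * std(Y))
Mean X = -6.1, Mean Y = -0.125
Cov(X,Y) = 0.7
Std(X) = 1.168332, Std(Y) = 4.710825
r = 0.1272

0.1272


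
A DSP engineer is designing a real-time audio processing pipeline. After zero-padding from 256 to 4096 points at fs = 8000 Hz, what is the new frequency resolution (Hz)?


Frequency resolution after zero-padding:
N_padded = 256 * 16 = 4096
df = fs / N_padded
   = 8000 / 4096
   = 1.9531 Hz

1.9531 Hz


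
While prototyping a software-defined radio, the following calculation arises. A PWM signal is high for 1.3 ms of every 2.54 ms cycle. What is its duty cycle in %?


Duty cycle as a percentage:
DC = (t_on / T) * 100
   = (1.3 / 2.54) * 100
   = 0.511811 * 100
   = 51.18 %

51.18 %


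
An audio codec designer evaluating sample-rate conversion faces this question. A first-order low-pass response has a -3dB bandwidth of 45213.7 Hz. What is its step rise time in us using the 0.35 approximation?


Rise time from bandwidth relationship:
tr = 0.35 / BW
   = 0.35 / 45213.7
   = 7.74101655e-06 s
   = 7.741 us

7.741 us


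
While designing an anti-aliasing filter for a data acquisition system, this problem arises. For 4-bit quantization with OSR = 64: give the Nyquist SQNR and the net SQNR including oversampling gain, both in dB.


Step 1 — baseline SQNR at Nyquist:
SQNR_base = 6.02*N + 1.76
          = 6.02*4 + 1.76
          = 25.84 dB

Step 2 — oversampling processing gain:
G = 10*log10(OSR) = 10*log10(64) = 18.06 dB

Step 3 — total:
SQNR_total = 25.84 + 18.06 = 43.9 dB

Base SQNR = 25.84 dB; oversampled SQNR = 43.9 dB


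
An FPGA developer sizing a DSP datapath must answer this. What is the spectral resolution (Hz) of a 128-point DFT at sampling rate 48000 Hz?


DFT frequency resolution:
df = fs / N
   = 48000 / 128
   = 375.0 Hz

375.0 Hz


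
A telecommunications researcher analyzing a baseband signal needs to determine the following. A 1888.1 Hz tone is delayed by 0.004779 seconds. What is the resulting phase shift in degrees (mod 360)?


Phase shift from frequency and time delay:
phi = 360 * f * t_delay
    = 360 * 1888.1 * 0.004779
    = 3248.36 degrees
    mod 360 = 8.36 degrees

8.36 degrees


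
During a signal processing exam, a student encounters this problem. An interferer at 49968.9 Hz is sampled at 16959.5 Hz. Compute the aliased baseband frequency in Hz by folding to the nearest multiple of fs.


Compute the nearest integer multiple of fs to the signal:
n = round(49968.9 / 16959.5) = 3
f_alias = |49968.9 - 3 * 16959.5|
        = |49968.9 - 50878.5|
        = 909.6 Hz

909.6


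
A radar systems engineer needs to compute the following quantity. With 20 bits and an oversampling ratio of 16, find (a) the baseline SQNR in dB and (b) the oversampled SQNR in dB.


Step 1 — baseline SQNR at Nyquist:
SQNR_base = 6.02*N + 1.76
          = 6.02*20 + 1.76
          = 122.16 dB

Step 2 — oversampling processing gain:
G = 10*log10(OSR) = 10*log10(16) = 12.04 dB

Step 3 — total:
SQNR_total = 122.16 + 12.04 = 134.2 dB

Base SQNR = 122.16 dB; oversampled SQNR = 134.2 dB


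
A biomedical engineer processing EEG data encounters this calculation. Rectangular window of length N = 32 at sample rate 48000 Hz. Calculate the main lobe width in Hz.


Main lobe width for a rectangular window:
Width = 2 * fs / N
      = 2 * 48000 / 32
      = 96000 / 32
      = 3000.0 Hz

3000.0 Hz


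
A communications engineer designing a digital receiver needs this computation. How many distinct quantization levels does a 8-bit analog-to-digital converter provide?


Number of quantization levels = 2^N
= 2^8
= 256

256


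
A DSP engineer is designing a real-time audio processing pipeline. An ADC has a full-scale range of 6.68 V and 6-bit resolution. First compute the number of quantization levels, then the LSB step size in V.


Step 1 — number of quantization levels:
L = 2^N = 2^6 = 64

Step 2 — LSB step size:
delta = Vfs / L
      = 6.68 / 64
      = 0.104375 V

Levels = 64; step size = 0.104375 V


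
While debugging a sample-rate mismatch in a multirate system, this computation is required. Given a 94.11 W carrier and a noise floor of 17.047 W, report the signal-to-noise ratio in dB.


SNR in decibels:
SNR = 10 * log10(Ps / Pn)
    = 10 * log10(94.11 / 17.047)
    = 10 * log10(5.5206)
    = 10 * 0.742
    = 7.42 dB

7.42 dB


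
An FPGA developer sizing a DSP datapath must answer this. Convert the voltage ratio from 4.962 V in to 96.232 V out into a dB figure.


Voltage gain in dB:
G = 20 * log10(Vout / Vin)
  = 20 * log10(96.232 / 4.962)
  = 20 * log10(19.393793)
  = 20 * 1.287663
  = 25.75 dB

25.75 dB


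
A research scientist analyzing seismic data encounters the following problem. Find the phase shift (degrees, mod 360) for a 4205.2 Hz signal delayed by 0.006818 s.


Phase shift from frequency and time delay:
phi = 360 * f * t_delay
    = 360 * 4205.2 * 0.006818
    = 10321.58 degrees
    mod 360 = 241.58 degrees

241.58 degrees


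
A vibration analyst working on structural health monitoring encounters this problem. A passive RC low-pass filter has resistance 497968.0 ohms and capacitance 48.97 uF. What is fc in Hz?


Cutoff frequency of a first-order RC filter:
fc = 1 / (2 * pi * R * C)
C = 48.97 uF = 4.897e-05 F
fc = 1 / (2 * pi * 497968.0 * 4.897e-05)
   = 1 / 153.2185710746
   = 0.006527 Hz

0.006527 Hz


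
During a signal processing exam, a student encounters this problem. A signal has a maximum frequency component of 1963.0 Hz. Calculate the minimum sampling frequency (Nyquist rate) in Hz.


The Nyquist rate is twice the maximum frequency component.
fs_min = 2 * fmax
      = 2 * 1963.0
      = 3926.0 Hz

3926.0


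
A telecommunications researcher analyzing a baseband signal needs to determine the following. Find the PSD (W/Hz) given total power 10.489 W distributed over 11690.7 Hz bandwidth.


Power spectral density:
PSD = P / BW
    = 10.489 / 11690.7
    = 0.00089721 W/Hz

0.00089721 W/Hz


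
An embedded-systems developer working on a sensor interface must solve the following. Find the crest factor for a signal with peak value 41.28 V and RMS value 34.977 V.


Crest factor is the ratio of peak to RMS:
CF = V_peak / V_rms
   = 41.28 / 34.977
   = 1.1802

1.1802


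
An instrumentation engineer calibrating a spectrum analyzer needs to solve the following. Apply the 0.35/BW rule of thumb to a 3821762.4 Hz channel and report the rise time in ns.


Rise time from bandwidth relationship:
tr = 0.35 / BW
   = 0.35 / 3821762.4
   = 9.158078482e-08 s
   = 91.5808 ns

91.5808 ns


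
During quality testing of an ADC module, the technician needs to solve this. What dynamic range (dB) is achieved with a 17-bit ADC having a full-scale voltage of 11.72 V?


Dynamic range from full-scale to LSB:
V_min = V_max / 2^bits = 11.72 / 2^17
DR = 20 * log10(V_max / V_min)
   = 20 * log10(2^17)
   = 20 * 17 * log10(2)
   = 102.35 dB

102.35 dB


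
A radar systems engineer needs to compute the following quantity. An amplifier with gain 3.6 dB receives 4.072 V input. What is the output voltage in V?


Output voltage from dB gain:
V_out = V_in * 10^(gain_dB / 20)
      = 4.072 * 10^(3.6 / 20)
      = 4.072 * 1.513561
      = 6.1632 V

6.1632 V


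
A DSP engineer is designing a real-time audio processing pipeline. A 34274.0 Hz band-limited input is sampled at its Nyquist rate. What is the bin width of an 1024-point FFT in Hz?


Step 1 — Nyquist sampling rate:
fs = 2 * fmax = 2 * 34274.0 = 68548.0 Hz

Step 2 — DFT bin spacing:
df = fs / N = 68548.0 / 1024 = 66.9414 Hz

66.9414 Hz


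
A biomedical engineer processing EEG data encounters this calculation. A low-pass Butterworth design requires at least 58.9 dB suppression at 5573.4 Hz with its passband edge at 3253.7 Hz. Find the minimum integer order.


Butterworth filter order formula:
n = log10(10^(A/10) - 1) / (2 * log10(f_stop/f_pass))
10^(58.9/10) - 1 = 776246.1166
f_stop/f_pass = 5573.4 / 3253.7 = 1.7129
n = 12.5993 -> ceil = 13

13


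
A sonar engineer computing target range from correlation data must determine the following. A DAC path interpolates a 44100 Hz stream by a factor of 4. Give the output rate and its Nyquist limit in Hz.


Step 1 — output sample rate after interpolation by L:
fs_out = L * fs_in = 4 * 44100 = 176400 Hz

Step 2 — Nyquist frequency of the output stream:
f_Nyq = fs_out / 2 = 176400 / 2 = 88200.0 Hz

fs_out = 176400 Hz; f_Nyquist = 88200.0 Hz


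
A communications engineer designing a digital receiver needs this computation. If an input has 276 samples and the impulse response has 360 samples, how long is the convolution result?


Linear convolution output length:
L = N + M - 1
  = 276 + 360 - 1
  = 635 samples

635


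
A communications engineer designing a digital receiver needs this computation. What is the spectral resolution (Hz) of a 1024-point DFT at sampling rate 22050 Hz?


DFT frequency resolution:
df = fs / N
   = 22050 / 1024
   = 21.5332 Hz

21.5332 Hz


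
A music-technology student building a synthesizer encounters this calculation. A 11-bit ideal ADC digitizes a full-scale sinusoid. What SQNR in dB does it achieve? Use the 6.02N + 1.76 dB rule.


Theoretical SNR for a full-scale sinusoid:
SNR = 6.02 * N + 1.76
    = 6.02 * 11 + 1.76
    = 66.22 + 1.76
    = 67.98 dB

67.98 dB


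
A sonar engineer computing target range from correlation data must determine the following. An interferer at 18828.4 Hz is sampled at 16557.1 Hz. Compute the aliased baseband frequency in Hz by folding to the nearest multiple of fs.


Compute the nearest integer multiple of fs to the signal:
n = round(18828.4 / 16557.1) = 1
f_alias = |18828.4 - 1 * 16557.1|
        = |18828.4 - 16557.1|
        = 2271.3 Hz

2271.3


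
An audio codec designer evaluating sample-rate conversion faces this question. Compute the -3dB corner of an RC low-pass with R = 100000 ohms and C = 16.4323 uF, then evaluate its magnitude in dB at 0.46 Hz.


Step 1 — cutoff frequency:
fc = 1 / (2*pi*R*C)
C = 16.4323 uF = 1.64323e-05 F
fc = 1 / (2*pi*100000*1.64323e-05)
   = 0.0968549 Hz

Step 2 — magnitude at f = 0.46 Hz:
|H(f)| = 1 / sqrt(1 + (f/fc)^2)
f/fc = 0.46 / 0.0968549 = 4.749373
|H| = 1 / sqrt(1 + 22.556544) = 0.2060365
|H|_dB = 20*log10(0.2060365) = -13.72 dB

fc = 0.0968549 Hz; |H(0.46 Hz)| = -13.72 dB


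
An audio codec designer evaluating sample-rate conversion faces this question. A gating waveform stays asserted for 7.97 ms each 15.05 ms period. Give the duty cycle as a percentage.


Duty cycle as a percentage:
DC = (t_on / T) * 100
   = (7.97 / 15.05) * 100
   = 0.529568 * 100
   = 52.96 %

52.96 %


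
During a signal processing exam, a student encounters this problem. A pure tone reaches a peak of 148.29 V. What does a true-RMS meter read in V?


RMS voltage for a sinusoidal waveform:
V_rms = V_peak / sqrt(2)
      = 148.29 / 1.414214
      = 104.857 V

104.857 V


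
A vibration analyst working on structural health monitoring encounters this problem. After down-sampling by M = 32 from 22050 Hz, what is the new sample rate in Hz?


Decimation reduces the sample rate:
fs_out = fs_in / M
       = 22050 / 32
       = 689.0625 Hz

689.0625 Hz


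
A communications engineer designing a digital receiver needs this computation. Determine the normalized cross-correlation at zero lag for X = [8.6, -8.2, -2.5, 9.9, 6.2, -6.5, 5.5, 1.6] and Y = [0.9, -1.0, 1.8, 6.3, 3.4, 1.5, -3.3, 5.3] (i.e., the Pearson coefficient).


Pearson correlation coefficient (population):
r = cov(X,Y) / (std(X) * std(Y))
Mean X = 1.825, Mean Y = 1.8625
Cov(X,Y) = 6.034687
Std(X) = 6.445105, Std(Y) = 2.953361
r = 0.317

0.317


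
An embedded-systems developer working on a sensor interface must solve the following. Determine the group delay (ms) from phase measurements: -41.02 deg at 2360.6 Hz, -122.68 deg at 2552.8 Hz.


Group delay from phase difference:
tau = -d(phi)/d(omega)
d(phi) = -81.66 deg = -1.425236 rad
d(omega) = 2*pi*(2552.8 - 2360.6) = 1207.6282 rad/s
tau = -(-1.425236) / 1207.6282
    = 1.1802 ms

1.1802 ms


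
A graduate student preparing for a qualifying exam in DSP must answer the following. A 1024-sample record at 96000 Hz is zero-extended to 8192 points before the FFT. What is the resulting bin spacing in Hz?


Frequency resolution after zero-padding:
N_padded = 1024 * 8 = 8192
df = fs / N_padded
   = 96000 / 8192
   = 11.7188 Hz

11.7188 Hz


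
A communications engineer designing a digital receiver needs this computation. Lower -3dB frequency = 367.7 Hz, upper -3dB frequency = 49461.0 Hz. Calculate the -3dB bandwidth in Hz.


Bandwidth is the difference of -3dB frequencies:
BW = f_high - f_low
   = 49461.0 - 367.7
   = 49093.3 Hz

49093.3 Hz


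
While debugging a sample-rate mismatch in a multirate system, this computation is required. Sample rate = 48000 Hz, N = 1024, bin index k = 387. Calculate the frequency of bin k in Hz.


Frequency of DFT bin k:
f_k = k * fs / N
    = 387 * 48000 / 1024
    = 18576000 / 1024
    = 18140.625 Hz

18140.625 Hz


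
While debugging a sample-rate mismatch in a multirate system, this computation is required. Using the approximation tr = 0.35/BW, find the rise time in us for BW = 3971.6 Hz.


Rise time from bandwidth relationship:
tr = 0.35 / BW
   = 0.35 / 3971.6
   = 8.812569242e-05 s
   = 88.1257 us

88.1257 us


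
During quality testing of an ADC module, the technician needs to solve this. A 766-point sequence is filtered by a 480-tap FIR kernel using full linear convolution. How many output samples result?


Linear convolution output length:
L = N + M - 1
  = 766 + 480 - 1
  = 1245 samples

1245


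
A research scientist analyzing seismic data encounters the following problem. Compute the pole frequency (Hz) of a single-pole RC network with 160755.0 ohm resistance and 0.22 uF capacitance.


Cutoff frequency of a first-order RC filter:
fc = 1 / (2 * pi * R * C)
C = 0.22 uF = 2.2e-07 F
fc = 1 / (2 * pi * 160755.0 * 2.2e-07)
   = 1 / 0.22221175989224
   = 4.500212 Hz

4.500212 Hz


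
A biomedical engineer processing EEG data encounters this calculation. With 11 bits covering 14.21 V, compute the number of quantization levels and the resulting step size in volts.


Step 1 — number of quantization levels:
L = 2^N = 2^11 = 2048

Step 2 — LSB step size:
delta = Vfs / L
      = 14.21 / 2048
      = 0.00693848 V

Levels = 2048; step size = 0.00693848 V


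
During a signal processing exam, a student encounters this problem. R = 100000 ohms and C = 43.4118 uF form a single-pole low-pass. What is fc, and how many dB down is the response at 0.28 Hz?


Step 1 — cutoff frequency:
fc = 1 / (2*pi*R*C)
C = 43.4118 uF = 4.34118e-05 F
fc = 1 / (2*pi*100000*4.34118e-05)
   = 0.0366617 Hz

Step 2 — magnitude at f = 0.28 Hz:
|H(f)| = 1 / sqrt(1 + (f/fc)^2)
f/fc = 0.28 / 0.0366617 = 7.637398
|H| = 1 / sqrt(1 + 58.329848) = 0.1298265
|H|_dB = 20*log10(0.1298265) = -17.73 dB

fc = 0.0366617 Hz; |H(0.28 Hz)| = -17.73 dB


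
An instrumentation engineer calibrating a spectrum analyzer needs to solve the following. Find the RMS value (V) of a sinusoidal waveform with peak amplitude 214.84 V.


RMS voltage for a sinusoidal waveform:
V_rms = V_peak / sqrt(2)
      = 214.84 / 1.414214
      = 151.915 V

151.915 V


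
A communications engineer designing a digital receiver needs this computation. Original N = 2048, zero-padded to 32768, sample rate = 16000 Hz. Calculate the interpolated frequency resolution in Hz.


Frequency resolution after zero-padding:
N_padded = 2048 * 16 = 32768
df = fs / N_padded
   = 16000 / 32768
   = 0.4883 Hz

0.4883 Hz


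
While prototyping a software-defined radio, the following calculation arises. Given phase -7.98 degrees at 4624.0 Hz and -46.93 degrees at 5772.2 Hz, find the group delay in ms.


Group delay from phase difference:
tau = -d(phi)/d(omega)
d(phi) = -38.95 deg = -0.679806 rad
d(omega) = 2*pi*(5772.2 - 4624.0) = 7214.3534 rad/s
tau = -(-0.679806) / 7214.3534
    = 0.0942 ms

0.0942 ms


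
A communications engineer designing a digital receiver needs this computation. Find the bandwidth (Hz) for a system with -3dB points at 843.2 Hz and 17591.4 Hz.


Bandwidth is the difference of -3dB frequencies:
BW = f_high - f_low
   = 17591.4 - 843.2
   = 16748.2 Hz

16748.2 Hz


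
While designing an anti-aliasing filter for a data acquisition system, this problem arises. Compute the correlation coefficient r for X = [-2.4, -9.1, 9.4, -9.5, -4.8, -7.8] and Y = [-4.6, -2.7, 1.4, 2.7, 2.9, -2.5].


Pearson correlation coefficient (population):
r = cov(X,Y) / (std(X) * std(Y))
Mean X = -4.0333, Mean Y = -0.4667
Cov(X,Y) = 2.901111
Std(X) = 6.499402, Std(Y) = 2.917
r = 0.153

0.153


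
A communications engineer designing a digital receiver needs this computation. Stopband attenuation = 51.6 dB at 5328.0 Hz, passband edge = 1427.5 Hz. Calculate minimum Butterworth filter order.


Butterworth filter order formula:
n = log10(10^(A/10) - 1) / (2 * log10(f_stop/f_pass))
10^(51.6/10) - 1 = 144542.9771
f_stop/f_pass = 5328.0 / 1427.5 = 3.7324
n = 4.5106 -> ceil = 5

5


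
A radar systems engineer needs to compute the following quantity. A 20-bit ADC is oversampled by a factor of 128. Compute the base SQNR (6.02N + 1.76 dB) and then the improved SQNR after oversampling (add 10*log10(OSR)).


Step 1 — baseline SQNR at Nyquist:
SQNR_base = 6.02*N + 1.76
          = 6.02*20 + 1.76
          = 122.16 dB

Step 2 — oversampling processing gain:
G = 10*log10(OSR) = 10*log10(128) = 21.07 dB

Step 3 — total:
SQNR_total = 122.16 + 21.07 = 143.23 dB

Base SQNR = 122.16 dB; oversampled SQNR = 143.23 dB


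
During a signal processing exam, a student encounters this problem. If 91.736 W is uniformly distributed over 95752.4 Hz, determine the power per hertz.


Power spectral density:
PSD = P / BW
    = 91.736 / 95752.4
    = 0.00095805 W/Hz

0.00095805 W/Hz


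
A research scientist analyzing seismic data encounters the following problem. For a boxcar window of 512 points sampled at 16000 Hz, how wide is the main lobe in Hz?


Main lobe width for a rectangular window:
Width = 2 * fs / N
      = 2 * 16000 / 512
      = 32000 / 512
      = 62.5 Hz

62.5 Hz


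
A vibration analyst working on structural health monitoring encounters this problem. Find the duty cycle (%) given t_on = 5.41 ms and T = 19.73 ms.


Duty cycle as a percentage:
DC = (t_on / T) * 100
   = (5.41 / 19.73) * 100
   = 0.274202 * 100
   = 27.42 %

27.42 %


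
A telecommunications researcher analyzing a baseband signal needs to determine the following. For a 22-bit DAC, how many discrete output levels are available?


Number of quantization levels = 2^N
= 2^22
= 4194304

4194304


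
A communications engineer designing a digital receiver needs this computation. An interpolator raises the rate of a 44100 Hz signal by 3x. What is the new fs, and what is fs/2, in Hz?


Step 1 — output sample rate after interpolation by L:
fs_out = L * fs_in = 3 * 44100 = 132300 Hz

Step 2 — Nyquist frequency of the output stream:
f_Nyq = fs_out / 2 = 132300 / 2 = 66150.0 Hz

fs_out = 132300 Hz; f_Nyquist = 66150.0 Hz


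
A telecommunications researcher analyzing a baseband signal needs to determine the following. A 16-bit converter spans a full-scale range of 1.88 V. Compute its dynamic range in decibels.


Dynamic range from full-scale to LSB:
V_min = V_max / 2^bits = 1.88 / 2^16
DR = 20 * log10(V_max / V_min)
   = 20 * log10(2^16)
   = 20 * 16 * log10(2)
   = 96.33 dB

96.33 dB


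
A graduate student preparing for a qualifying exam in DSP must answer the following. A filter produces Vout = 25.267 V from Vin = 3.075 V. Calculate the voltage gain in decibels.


Voltage gain in dB:
G = 20 * log10(Vout / Vin)
  = 20 * log10(25.267 / 3.075)
  = 20 * log10(8.216911)
  = 20 * 0.914709
  = 18.29 dB

18.29 dB


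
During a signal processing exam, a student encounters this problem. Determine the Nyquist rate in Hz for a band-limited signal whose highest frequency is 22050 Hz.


The Nyquist rate is twice the maximum frequency component.
fs_min = 2 * fmax
      = 2 * 22050
      = 44100 Hz

44100


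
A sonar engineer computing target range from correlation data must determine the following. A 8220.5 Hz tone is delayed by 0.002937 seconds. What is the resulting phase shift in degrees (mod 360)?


Phase shift from frequency and time delay:
phi = 360 * f * t_delay
    = 360 * 8220.5 * 0.002937
    = 8691.7 degrees
    mod 360 = 51.7 degrees

51.7 degrees


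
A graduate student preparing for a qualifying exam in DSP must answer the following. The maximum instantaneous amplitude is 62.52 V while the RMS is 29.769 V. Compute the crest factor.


Crest factor is the ratio of peak to RMS:
CF = V_peak / V_rms
   = 62.52 / 29.769
   = 2.1002

2.1002


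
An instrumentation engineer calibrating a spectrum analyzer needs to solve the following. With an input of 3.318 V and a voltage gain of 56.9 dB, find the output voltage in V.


Output voltage from dB gain:
V_out = V_in * 10^(gain_dB / 20)
      = 3.318 * 10^(56.9 / 20)
      = 3.318 * 699.841996
      = 2322.0757 V

2322.0757 V


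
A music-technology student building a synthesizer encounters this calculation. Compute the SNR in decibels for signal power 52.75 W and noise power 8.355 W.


SNR in decibels:
SNR = 10 * log10(Ps / Pn)
    = 10 * log10(52.75 / 8.355)
    = 10 * log10(6.3136)
    = 10 * 0.8003
    = 8.0 dB

8.0 dB


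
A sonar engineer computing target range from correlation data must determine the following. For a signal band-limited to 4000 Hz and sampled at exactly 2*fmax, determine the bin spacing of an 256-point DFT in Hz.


Step 1 — Nyquist sampling rate:
fs = 2 * fmax = 2 * 4000 = 8000 Hz

Step 2 — DFT bin spacing:
df = fs / N = 8000 / 256 = 31.25 Hz

31.25 Hz
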